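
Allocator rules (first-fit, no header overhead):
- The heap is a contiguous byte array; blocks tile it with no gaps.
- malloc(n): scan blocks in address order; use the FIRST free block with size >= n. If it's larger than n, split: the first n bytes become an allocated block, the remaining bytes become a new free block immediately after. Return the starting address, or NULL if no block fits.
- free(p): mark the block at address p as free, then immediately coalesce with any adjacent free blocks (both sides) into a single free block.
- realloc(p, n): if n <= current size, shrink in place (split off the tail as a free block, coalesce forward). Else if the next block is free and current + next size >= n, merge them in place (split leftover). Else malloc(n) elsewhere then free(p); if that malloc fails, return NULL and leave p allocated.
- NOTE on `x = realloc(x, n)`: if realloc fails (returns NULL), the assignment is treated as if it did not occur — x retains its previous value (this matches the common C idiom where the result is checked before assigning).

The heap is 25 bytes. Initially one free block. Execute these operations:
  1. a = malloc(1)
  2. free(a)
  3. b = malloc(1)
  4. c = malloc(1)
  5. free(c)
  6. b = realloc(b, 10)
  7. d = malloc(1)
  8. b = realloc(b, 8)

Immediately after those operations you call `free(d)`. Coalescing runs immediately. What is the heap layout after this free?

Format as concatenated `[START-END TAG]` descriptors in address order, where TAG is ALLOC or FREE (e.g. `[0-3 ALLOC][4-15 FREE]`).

Answer: [0-7 ALLOC][8-24 FREE]

Derivation:
Op 1: a = malloc(1) -> a = 0; heap: [0-0 ALLOC][1-24 FREE]
Op 2: free(a) -> (freed a); heap: [0-24 FREE]
Op 3: b = malloc(1) -> b = 0; heap: [0-0 ALLOC][1-24 FREE]
Op 4: c = malloc(1) -> c = 1; heap: [0-0 ALLOC][1-1 ALLOC][2-24 FREE]
Op 5: free(c) -> (freed c); heap: [0-0 ALLOC][1-24 FREE]
Op 6: b = realloc(b, 10) -> b = 0; heap: [0-9 ALLOC][10-24 FREE]
Op 7: d = malloc(1) -> d = 10; heap: [0-9 ALLOC][10-10 ALLOC][11-24 FREE]
Op 8: b = realloc(b, 8) -> b = 0; heap: [0-7 ALLOC][8-9 FREE][10-10 ALLOC][11-24 FREE]
free(d): d = 10 -> block [10-10 ALLOC]; mark free, coalesce with adjacent free neighbors -> [0-7 ALLOC][8-24 FREE]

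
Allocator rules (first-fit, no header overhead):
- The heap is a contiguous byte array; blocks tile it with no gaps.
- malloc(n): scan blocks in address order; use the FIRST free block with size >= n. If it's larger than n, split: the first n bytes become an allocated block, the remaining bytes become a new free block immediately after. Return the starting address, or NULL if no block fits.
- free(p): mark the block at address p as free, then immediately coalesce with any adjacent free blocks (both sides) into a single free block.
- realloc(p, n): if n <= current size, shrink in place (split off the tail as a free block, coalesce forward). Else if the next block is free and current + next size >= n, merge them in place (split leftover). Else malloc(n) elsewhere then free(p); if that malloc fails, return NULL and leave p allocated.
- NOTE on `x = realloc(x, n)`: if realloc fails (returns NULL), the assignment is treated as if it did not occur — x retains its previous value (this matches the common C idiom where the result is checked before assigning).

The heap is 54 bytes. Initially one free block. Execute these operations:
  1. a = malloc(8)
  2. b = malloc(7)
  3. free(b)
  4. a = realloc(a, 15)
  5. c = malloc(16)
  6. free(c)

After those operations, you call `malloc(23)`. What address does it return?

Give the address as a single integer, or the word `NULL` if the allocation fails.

Answer: 15

Derivation:
Op 1: a = malloc(8) -> a = 0; heap: [0-7 ALLOC][8-53 FREE]
Op 2: b = malloc(7) -> b = 8; heap: [0-7 ALLOC][8-14 ALLOC][15-53 FREE]
Op 3: free(b) -> (freed b); heap: [0-7 ALLOC][8-53 FREE]
Op 4: a = realloc(a, 15) -> a = 0; heap: [0-14 ALLOC][15-53 FREE]
Op 5: c = malloc(16) -> c = 15; heap: [0-14 ALLOC][15-30 ALLOC][31-53 FREE]
Op 6: free(c) -> (freed c); heap: [0-14 ALLOC][15-53 FREE]
malloc(23): first-fit scan over [0-14 ALLOC][15-53 FREE] -> 15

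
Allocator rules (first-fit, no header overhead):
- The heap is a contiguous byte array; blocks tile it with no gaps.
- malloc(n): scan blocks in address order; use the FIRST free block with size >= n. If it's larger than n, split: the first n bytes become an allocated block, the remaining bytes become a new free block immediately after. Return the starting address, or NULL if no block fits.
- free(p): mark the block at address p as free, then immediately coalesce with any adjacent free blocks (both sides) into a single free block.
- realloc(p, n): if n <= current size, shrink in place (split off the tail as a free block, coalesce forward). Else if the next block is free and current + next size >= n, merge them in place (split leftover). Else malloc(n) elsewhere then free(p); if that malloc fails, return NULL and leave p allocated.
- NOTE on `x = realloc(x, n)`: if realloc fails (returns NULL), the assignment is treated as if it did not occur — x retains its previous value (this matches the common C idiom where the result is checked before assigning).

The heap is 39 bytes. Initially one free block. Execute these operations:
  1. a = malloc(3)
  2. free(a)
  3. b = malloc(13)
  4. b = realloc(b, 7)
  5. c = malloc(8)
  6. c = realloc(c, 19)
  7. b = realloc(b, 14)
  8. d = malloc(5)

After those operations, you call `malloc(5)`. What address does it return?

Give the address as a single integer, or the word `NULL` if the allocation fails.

Answer: 31

Derivation:
Op 1: a = malloc(3) -> a = 0; heap: [0-2 ALLOC][3-38 FREE]
Op 2: free(a) -> (freed a); heap: [0-38 FREE]
Op 3: b = malloc(13) -> b = 0; heap: [0-12 ALLOC][13-38 FREE]
Op 4: b = realloc(b, 7) -> b = 0; heap: [0-6 ALLOC][7-38 FREE]
Op 5: c = malloc(8) -> c = 7; heap: [0-6 ALLOC][7-14 ALLOC][15-38 FREE]
Op 6: c = realloc(c, 19) -> c = 7; heap: [0-6 ALLOC][7-25 ALLOC][26-38 FREE]
Op 7: b = realloc(b, 14) -> NULL (b unchanged); heap: [0-6 ALLOC][7-25 ALLOC][26-38 FREE]
Op 8: d = malloc(5) -> d = 26; heap: [0-6 ALLOC][7-25 ALLOC][26-30 ALLOC][31-38 FREE]
malloc(5): first-fit scan over [0-6 ALLOC][7-25 ALLOC][26-30 ALLOC][31-38 FREE] -> 31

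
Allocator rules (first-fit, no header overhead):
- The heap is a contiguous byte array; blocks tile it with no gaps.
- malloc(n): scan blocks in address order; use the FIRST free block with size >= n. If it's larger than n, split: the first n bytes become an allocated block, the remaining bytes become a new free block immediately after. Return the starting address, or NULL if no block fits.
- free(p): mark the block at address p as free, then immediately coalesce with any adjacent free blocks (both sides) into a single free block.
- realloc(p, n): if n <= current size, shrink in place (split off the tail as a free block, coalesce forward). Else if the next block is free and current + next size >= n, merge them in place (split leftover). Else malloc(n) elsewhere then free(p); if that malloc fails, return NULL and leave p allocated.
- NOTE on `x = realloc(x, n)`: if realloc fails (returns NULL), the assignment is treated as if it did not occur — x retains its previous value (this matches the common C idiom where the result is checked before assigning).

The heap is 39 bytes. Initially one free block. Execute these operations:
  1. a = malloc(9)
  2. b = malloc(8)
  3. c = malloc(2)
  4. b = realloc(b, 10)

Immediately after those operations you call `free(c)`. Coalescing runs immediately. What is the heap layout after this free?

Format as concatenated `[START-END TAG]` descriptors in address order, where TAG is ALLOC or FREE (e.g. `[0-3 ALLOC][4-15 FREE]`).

Answer: [0-8 ALLOC][9-18 FREE][19-28 ALLOC][29-38 FREE]

Derivation:
Op 1: a = malloc(9) -> a = 0; heap: [0-8 ALLOC][9-38 FREE]
Op 2: b = malloc(8) -> b = 9; heap: [0-8 ALLOC][9-16 ALLOC][17-38 FREE]
Op 3: c = malloc(2) -> c = 17; heap: [0-8 ALLOC][9-16 ALLOC][17-18 ALLOC][19-38 FREE]
Op 4: b = realloc(b, 10) -> b = 19; heap: [0-8 ALLOC][9-16 FREE][17-18 ALLOC][19-28 ALLOC][29-38 FREE]
free(c): c = 17 -> block [17-18 ALLOC]; mark free, coalesce with adjacent free neighbors -> [0-8 ALLOC][9-18 FREE][19-28 ALLOC][29-38 FREE]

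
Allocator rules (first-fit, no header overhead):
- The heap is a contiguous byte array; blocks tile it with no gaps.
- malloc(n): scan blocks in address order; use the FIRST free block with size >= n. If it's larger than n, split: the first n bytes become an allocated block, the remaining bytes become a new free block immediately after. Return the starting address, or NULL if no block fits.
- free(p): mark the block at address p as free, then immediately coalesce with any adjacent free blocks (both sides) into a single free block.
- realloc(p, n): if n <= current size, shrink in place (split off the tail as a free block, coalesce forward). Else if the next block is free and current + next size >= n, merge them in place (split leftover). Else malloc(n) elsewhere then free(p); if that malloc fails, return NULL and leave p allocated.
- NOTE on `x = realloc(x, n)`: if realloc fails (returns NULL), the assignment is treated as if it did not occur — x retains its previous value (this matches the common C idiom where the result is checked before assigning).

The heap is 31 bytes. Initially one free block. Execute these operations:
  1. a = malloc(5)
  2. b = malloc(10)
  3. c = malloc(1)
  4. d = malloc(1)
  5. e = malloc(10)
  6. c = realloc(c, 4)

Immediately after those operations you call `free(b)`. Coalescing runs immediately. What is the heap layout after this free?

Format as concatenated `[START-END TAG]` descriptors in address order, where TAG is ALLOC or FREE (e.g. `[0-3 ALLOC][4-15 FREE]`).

Answer: [0-4 ALLOC][5-15 FREE][16-16 ALLOC][17-26 ALLOC][27-30 ALLOC]

Derivation:
Op 1: a = malloc(5) -> a = 0; heap: [0-4 ALLOC][5-30 FREE]
Op 2: b = malloc(10) -> b = 5; heap: [0-4 ALLOC][5-14 ALLOC][15-30 FREE]
Op 3: c = malloc(1) -> c = 15; heap: [0-4 ALLOC][5-14 ALLOC][15-15 ALLOC][16-30 FREE]
Op 4: d = malloc(1) -> d = 16; heap: [0-4 ALLOC][5-14 ALLOC][15-15 ALLOC][16-16 ALLOC][17-30 FREE]
Op 5: e = malloc(10) -> e = 17; heap: [0-4 ALLOC][5-14 ALLOC][15-15 ALLOC][16-16 ALLOC][17-26 ALLOC][27-30 FREE]
Op 6: c = realloc(c, 4) -> c = 27; heap: [0-4 ALLOC][5-14 ALLOC][15-15 FREE][16-16 ALLOC][17-26 ALLOC][27-30 ALLOC]
free(b): b = 5 -> block [5-14 ALLOC]; mark free, coalesce with adjacent free neighbors -> [0-4 ALLOC][5-15 FREE][16-16 ALLOC][17-26 ALLOC][27-30 ALLOC]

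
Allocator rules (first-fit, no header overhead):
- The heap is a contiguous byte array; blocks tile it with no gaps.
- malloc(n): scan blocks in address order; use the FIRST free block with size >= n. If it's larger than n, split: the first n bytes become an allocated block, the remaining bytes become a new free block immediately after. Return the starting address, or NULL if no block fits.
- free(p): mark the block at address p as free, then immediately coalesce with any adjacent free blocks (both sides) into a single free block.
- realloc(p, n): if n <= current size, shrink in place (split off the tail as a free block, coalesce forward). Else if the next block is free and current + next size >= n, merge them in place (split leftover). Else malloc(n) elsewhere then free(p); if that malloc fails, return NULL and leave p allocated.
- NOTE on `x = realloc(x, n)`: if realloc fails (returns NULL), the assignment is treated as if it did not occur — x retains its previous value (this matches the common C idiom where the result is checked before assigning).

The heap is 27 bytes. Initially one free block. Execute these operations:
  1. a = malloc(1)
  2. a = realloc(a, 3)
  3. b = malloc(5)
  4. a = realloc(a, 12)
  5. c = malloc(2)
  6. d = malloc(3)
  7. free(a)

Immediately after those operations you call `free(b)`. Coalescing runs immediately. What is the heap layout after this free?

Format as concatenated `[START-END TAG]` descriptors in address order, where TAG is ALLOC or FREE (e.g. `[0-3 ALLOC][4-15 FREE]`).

Answer: [0-1 ALLOC][2-19 FREE][20-22 ALLOC][23-26 FREE]

Derivation:
Op 1: a = malloc(1) -> a = 0; heap: [0-0 ALLOC][1-26 FREE]
Op 2: a = realloc(a, 3) -> a = 0; heap: [0-2 ALLOC][3-26 FREE]
Op 3: b = malloc(5) -> b = 3; heap: [0-2 ALLOC][3-7 ALLOC][8-26 FREE]
Op 4: a = realloc(a, 12) -> a = 8; heap: [0-2 FREE][3-7 ALLOC][8-19 ALLOC][20-26 FREE]
Op 5: c = malloc(2) -> c = 0; heap: [0-1 ALLOC][2-2 FREE][3-7 ALLOC][8-19 ALLOC][20-26 FREE]
Op 6: d = malloc(3) -> d = 20; heap: [0-1 ALLOC][2-2 FREE][3-7 ALLOC][8-19 ALLOC][20-22 ALLOC][23-26 FREE]
Op 7: free(a) -> (freed a); heap: [0-1 ALLOC][2-2 FREE][3-7 ALLOC][8-19 FREE][20-22 ALLOC][23-26 FREE]
free(b): b = 3 -> block [3-7 ALLOC]; mark free, coalesce with adjacent free neighbors -> [0-1 ALLOC][2-19 FREE][20-22 ALLOC][23-26 FREE]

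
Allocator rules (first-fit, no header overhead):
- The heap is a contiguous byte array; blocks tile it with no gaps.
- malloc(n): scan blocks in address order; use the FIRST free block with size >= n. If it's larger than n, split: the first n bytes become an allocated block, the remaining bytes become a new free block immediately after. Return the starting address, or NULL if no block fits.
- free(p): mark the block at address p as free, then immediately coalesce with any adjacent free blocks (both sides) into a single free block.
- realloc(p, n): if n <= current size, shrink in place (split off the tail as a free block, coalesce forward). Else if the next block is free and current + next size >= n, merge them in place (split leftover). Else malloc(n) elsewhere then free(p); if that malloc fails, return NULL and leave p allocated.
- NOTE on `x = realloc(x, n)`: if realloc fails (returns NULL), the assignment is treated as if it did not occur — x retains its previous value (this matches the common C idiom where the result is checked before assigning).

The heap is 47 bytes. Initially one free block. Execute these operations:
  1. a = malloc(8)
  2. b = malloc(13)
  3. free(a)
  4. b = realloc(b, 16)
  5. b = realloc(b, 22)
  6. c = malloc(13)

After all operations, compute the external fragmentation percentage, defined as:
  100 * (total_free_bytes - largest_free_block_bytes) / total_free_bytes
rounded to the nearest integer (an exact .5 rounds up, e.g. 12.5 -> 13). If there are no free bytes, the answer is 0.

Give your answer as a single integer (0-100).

Answer: 33

Derivation:
Op 1: a = malloc(8) -> a = 0; heap: [0-7 ALLOC][8-46 FREE]
Op 2: b = malloc(13) -> b = 8; heap: [0-7 ALLOC][8-20 ALLOC][21-46 FREE]
Op 3: free(a) -> (freed a); heap: [0-7 FREE][8-20 ALLOC][21-46 FREE]
Op 4: b = realloc(b, 16) -> b = 8; heap: [0-7 FREE][8-23 ALLOC][24-46 FREE]
Op 5: b = realloc(b, 22) -> b = 8; heap: [0-7 FREE][8-29 ALLOC][30-46 FREE]
Op 6: c = malloc(13) -> c = 30; heap: [0-7 FREE][8-29 ALLOC][30-42 ALLOC][43-46 FREE]
Free blocks: [8 4] total_free=12 largest=8 -> 100*(12-8)/12 = 400/12 ≈ 33.333 -> rounds to 33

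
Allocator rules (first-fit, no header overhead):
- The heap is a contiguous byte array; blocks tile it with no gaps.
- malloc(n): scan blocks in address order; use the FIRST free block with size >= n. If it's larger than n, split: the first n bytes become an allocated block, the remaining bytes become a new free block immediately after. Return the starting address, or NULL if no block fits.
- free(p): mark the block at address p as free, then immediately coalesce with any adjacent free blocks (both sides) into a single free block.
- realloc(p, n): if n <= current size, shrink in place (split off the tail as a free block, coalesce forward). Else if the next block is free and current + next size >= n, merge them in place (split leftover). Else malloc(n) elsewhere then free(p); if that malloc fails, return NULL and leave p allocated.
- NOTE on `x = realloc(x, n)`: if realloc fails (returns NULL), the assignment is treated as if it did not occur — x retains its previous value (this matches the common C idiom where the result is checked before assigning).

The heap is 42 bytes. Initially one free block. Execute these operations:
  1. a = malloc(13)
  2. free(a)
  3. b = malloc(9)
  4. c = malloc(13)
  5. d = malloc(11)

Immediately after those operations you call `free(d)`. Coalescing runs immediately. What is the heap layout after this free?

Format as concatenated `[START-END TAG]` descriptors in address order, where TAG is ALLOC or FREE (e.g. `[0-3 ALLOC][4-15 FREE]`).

Answer: [0-8 ALLOC][9-21 ALLOC][22-41 FREE]

Derivation:
Op 1: a = malloc(13) -> a = 0; heap: [0-12 ALLOC][13-41 FREE]
Op 2: free(a) -> (freed a); heap: [0-41 FREE]
Op 3: b = malloc(9) -> b = 0; heap: [0-8 ALLOC][9-41 FREE]
Op 4: c = malloc(13) -> c = 9; heap: [0-8 ALLOC][9-21 ALLOC][22-41 FREE]
Op 5: d = malloc(11) -> d = 22; heap: [0-8 ALLOC][9-21 ALLOC][22-32 ALLOC][33-41 FREE]
free(d): d = 22 -> block [22-32 ALLOC]; mark free, coalesce with adjacent free neighbors -> [0-8 ALLOC][9-21 ALLOC][22-41 FREE]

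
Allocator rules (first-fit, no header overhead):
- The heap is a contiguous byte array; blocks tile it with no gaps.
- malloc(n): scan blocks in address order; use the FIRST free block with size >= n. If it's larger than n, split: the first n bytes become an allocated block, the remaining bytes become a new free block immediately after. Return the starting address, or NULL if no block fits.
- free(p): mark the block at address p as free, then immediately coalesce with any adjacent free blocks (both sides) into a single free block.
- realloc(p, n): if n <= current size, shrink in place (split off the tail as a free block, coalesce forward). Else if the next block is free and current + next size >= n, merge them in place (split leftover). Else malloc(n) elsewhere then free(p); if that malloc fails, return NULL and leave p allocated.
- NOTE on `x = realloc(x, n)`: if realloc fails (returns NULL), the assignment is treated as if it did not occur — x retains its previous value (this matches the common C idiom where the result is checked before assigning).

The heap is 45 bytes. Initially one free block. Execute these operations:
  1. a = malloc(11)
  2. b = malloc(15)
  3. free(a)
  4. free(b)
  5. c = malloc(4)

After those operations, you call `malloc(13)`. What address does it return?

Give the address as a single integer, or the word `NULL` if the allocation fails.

Answer: 4

Derivation:
Op 1: a = malloc(11) -> a = 0; heap: [0-10 ALLOC][11-44 FREE]
Op 2: b = malloc(15) -> b = 11; heap: [0-10 ALLOC][11-25 ALLOC][26-44 FREE]
Op 3: free(a) -> (freed a); heap: [0-10 FREE][11-25 ALLOC][26-44 FREE]
Op 4: free(b) -> (freed b); heap: [0-44 FREE]
Op 5: c = malloc(4) -> c = 0; heap: [0-3 ALLOC][4-44 FREE]
malloc(13): first-fit scan over [0-3 ALLOC][4-44 FREE] -> 4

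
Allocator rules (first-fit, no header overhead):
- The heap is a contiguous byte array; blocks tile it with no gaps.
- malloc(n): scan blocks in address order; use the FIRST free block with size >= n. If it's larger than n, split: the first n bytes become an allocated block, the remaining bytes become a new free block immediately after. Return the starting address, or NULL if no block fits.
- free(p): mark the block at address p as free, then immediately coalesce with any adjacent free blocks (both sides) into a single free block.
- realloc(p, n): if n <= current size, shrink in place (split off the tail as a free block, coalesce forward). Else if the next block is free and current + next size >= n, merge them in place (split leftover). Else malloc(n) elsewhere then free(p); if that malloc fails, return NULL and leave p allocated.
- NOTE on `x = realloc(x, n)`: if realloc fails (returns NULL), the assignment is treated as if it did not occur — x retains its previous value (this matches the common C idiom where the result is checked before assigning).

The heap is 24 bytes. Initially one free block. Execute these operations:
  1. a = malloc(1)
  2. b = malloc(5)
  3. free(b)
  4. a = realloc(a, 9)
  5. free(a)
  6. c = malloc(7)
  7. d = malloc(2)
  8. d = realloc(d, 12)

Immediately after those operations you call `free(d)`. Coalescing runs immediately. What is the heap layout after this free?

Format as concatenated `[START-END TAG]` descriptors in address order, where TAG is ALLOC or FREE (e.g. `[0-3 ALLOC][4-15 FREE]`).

Answer: [0-6 ALLOC][7-23 FREE]

Derivation:
Op 1: a = malloc(1) -> a = 0; heap: [0-0 ALLOC][1-23 FREE]
Op 2: b = malloc(5) -> b = 1; heap: [0-0 ALLOC][1-5 ALLOC][6-23 FREE]
Op 3: free(b) -> (freed b); heap: [0-0 ALLOC][1-23 FREE]
Op 4: a = realloc(a, 9) -> a = 0; heap: [0-8 ALLOC][9-23 FREE]
Op 5: free(a) -> (freed a); heap: [0-23 FREE]
Op 6: c = malloc(7) -> c = 0; heap: [0-6 ALLOC][7-23 FREE]
Op 7: d = malloc(2) -> d = 7; heap: [0-6 ALLOC][7-8 ALLOC][9-23 FREE]
Op 8: d = realloc(d, 12) -> d = 7; heap: [0-6 ALLOC][7-18 ALLOC][19-23 FREE]
free(d): d = 7 -> block [7-18 ALLOC]; mark free, coalesce with adjacent free neighbors -> [0-6 ALLOC][7-23 FREE]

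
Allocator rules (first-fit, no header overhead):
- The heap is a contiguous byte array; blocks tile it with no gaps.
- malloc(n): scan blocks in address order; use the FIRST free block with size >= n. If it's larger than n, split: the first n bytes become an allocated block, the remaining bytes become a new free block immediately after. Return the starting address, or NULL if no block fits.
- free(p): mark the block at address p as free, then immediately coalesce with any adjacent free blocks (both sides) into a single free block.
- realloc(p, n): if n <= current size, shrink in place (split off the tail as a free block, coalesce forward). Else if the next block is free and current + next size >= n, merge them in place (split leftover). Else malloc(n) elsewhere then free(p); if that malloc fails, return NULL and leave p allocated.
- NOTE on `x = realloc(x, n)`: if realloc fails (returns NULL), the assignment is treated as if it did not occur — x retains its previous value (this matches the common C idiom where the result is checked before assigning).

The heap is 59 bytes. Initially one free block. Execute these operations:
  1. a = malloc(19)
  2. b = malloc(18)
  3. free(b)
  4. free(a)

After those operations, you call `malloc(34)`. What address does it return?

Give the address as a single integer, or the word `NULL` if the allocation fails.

Op 1: a = malloc(19) -> a = 0; heap: [0-18 ALLOC][19-58 FREE]
Op 2: b = malloc(18) -> b = 19; heap: [0-18 ALLOC][19-36 ALLOC][37-58 FREE]
Op 3: free(b) -> (freed b); heap: [0-18 ALLOC][19-58 FREE]
Op 4: free(a) -> (freed a); heap: [0-58 FREE]
malloc(34): first-fit scan over [0-58 FREE] -> 0

Answer: 0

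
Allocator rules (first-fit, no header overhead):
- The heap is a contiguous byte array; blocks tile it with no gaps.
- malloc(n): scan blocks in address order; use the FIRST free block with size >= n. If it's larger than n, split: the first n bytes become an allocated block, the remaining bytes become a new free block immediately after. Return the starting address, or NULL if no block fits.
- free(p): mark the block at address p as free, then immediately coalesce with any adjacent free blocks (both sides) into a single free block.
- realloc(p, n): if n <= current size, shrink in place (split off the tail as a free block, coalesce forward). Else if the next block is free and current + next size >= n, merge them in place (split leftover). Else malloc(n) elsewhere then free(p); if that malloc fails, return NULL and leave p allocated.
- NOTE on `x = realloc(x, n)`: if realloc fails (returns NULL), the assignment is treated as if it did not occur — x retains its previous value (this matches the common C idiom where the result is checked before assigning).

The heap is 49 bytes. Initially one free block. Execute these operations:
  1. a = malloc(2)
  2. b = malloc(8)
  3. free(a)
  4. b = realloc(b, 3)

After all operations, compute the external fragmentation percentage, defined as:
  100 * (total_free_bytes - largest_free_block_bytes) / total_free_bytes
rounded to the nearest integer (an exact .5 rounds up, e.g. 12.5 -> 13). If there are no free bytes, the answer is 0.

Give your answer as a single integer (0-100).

Op 1: a = malloc(2) -> a = 0; heap: [0-1 ALLOC][2-48 FREE]
Op 2: b = malloc(8) -> b = 2; heap: [0-1 ALLOC][2-9 ALLOC][10-48 FREE]
Op 3: free(a) -> (freed a); heap: [0-1 FREE][2-9 ALLOC][10-48 FREE]
Op 4: b = realloc(b, 3) -> b = 2; heap: [0-1 FREE][2-4 ALLOC][5-48 FREE]
Free blocks: [2 44] total_free=46 largest=44 -> 100*(46-44)/46 = 200/46 ≈ 4.348 -> rounds to 4

Answer: 4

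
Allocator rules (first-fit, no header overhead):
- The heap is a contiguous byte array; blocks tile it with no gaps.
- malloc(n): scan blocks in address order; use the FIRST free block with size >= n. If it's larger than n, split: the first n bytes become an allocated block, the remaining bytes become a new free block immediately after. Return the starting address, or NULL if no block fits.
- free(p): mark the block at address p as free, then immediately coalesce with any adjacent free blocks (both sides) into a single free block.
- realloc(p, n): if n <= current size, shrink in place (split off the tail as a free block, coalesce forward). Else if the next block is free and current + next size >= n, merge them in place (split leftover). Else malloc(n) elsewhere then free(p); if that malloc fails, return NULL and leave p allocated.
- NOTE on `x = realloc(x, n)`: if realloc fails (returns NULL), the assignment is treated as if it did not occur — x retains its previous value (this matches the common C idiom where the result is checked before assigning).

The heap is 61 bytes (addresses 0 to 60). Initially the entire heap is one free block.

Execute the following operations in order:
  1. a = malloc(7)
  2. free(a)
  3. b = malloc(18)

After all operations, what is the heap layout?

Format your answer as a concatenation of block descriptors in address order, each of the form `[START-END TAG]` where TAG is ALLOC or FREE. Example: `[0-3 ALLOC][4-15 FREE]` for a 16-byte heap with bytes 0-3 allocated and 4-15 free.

Answer: [0-17 ALLOC][18-60 FREE]

Derivation:
Op 1: a = malloc(7) -> a = 0; heap: [0-6 ALLOC][7-60 FREE]
Op 2: free(a) -> (freed a); heap: [0-60 FREE]
Op 3: b = malloc(18) -> b = 0; heap: [0-17 ALLOC][18-60 FREE]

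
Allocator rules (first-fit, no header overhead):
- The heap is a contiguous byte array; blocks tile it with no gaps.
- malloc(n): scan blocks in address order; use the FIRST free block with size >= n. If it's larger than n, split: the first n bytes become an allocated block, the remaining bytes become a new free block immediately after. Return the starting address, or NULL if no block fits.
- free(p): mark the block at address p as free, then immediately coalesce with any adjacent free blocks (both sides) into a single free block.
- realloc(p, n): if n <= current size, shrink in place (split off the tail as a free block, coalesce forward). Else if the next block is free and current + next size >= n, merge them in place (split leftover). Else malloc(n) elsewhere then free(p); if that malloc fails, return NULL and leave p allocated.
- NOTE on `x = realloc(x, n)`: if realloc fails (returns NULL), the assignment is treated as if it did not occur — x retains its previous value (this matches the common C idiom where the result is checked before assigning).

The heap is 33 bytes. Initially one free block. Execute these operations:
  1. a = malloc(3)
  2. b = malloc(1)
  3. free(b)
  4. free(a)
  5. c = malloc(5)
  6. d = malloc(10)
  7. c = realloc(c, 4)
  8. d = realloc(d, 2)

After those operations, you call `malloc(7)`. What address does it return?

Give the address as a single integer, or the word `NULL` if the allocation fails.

Answer: 7

Derivation:
Op 1: a = malloc(3) -> a = 0; heap: [0-2 ALLOC][3-32 FREE]
Op 2: b = malloc(1) -> b = 3; heap: [0-2 ALLOC][3-3 ALLOC][4-32 FREE]
Op 3: free(b) -> (freed b); heap: [0-2 ALLOC][3-32 FREE]
Op 4: free(a) -> (freed a); heap: [0-32 FREE]
Op 5: c = malloc(5) -> c = 0; heap: [0-4 ALLOC][5-32 FREE]
Op 6: d = malloc(10) -> d = 5; heap: [0-4 ALLOC][5-14 ALLOC][15-32 FREE]
Op 7: c = realloc(c, 4) -> c = 0; heap: [0-3 ALLOC][4-4 FREE][5-14 ALLOC][15-32 FREE]
Op 8: d = realloc(d, 2) -> d = 5; heap: [0-3 ALLOC][4-4 FREE][5-6 ALLOC][7-32 FREE]
malloc(7): first-fit scan over [0-3 ALLOC][4-4 FREE][5-6 ALLOC][7-32 FREE] -> 7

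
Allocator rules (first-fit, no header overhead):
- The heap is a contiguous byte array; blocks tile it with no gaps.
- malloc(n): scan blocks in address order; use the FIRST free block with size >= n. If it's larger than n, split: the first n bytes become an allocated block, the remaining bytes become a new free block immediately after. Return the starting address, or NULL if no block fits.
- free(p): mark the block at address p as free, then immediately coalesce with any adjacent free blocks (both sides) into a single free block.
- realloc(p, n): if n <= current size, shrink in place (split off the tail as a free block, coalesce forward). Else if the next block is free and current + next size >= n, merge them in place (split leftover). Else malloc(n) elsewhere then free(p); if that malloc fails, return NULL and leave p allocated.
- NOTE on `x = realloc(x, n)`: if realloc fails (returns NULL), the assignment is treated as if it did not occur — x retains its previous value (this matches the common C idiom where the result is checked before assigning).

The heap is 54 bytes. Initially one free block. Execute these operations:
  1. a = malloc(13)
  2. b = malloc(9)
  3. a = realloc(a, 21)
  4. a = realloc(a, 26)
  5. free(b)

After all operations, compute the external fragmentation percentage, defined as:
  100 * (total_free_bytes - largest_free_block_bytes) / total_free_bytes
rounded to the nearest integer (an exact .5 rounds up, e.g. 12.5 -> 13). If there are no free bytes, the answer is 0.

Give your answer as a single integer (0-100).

Op 1: a = malloc(13) -> a = 0; heap: [0-12 ALLOC][13-53 FREE]
Op 2: b = malloc(9) -> b = 13; heap: [0-12 ALLOC][13-21 ALLOC][22-53 FREE]
Op 3: a = realloc(a, 21) -> a = 22; heap: [0-12 FREE][13-21 ALLOC][22-42 ALLOC][43-53 FREE]
Op 4: a = realloc(a, 26) -> a = 22; heap: [0-12 FREE][13-21 ALLOC][22-47 ALLOC][48-53 FREE]
Op 5: free(b) -> (freed b); heap: [0-21 FREE][22-47 ALLOC][48-53 FREE]
Free blocks: [22 6] total_free=28 largest=22 -> 100*(28-22)/28 = 600/28 ≈ 21.429 -> rounds to 21

Answer: 21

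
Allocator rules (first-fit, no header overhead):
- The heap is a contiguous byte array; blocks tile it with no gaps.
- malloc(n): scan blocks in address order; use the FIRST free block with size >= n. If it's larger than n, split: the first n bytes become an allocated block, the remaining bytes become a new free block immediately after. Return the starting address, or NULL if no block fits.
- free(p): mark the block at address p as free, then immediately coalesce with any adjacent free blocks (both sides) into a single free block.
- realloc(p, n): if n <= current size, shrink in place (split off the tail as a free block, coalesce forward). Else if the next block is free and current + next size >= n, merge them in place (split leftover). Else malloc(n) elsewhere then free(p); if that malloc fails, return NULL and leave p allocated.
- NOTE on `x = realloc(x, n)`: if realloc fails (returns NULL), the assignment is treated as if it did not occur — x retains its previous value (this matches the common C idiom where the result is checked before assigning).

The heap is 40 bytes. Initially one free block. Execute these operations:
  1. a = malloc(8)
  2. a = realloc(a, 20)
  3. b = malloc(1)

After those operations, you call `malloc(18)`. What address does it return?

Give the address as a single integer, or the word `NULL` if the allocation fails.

Op 1: a = malloc(8) -> a = 0; heap: [0-7 ALLOC][8-39 FREE]
Op 2: a = realloc(a, 20) -> a = 0; heap: [0-19 ALLOC][20-39 FREE]
Op 3: b = malloc(1) -> b = 20; heap: [0-19 ALLOC][20-20 ALLOC][21-39 FREE]
malloc(18): first-fit scan over [0-19 ALLOC][20-20 ALLOC][21-39 FREE] -> 21

Answer: 21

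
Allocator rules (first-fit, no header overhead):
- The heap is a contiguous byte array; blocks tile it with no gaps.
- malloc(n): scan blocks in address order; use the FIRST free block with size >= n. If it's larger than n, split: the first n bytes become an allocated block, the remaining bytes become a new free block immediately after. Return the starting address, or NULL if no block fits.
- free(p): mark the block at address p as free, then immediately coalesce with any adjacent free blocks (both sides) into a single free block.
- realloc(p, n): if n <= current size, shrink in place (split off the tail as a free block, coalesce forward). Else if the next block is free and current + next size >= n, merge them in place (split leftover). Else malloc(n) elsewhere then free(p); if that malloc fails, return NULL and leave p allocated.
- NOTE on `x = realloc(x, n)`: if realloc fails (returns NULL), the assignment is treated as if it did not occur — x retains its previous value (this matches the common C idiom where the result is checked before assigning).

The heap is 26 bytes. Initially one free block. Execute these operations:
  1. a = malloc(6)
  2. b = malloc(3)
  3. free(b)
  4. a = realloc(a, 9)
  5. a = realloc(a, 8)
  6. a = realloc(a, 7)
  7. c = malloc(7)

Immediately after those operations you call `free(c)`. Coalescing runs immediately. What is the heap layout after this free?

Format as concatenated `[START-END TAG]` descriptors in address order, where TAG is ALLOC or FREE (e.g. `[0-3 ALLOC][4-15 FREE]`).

Answer: [0-6 ALLOC][7-25 FREE]

Derivation:
Op 1: a = malloc(6) -> a = 0; heap: [0-5 ALLOC][6-25 FREE]
Op 2: b = malloc(3) -> b = 6; heap: [0-5 ALLOC][6-8 ALLOC][9-25 FREE]
Op 3: free(b) -> (freed b); heap: [0-5 ALLOC][6-25 FREE]
Op 4: a = realloc(a, 9) -> a = 0; heap: [0-8 ALLOC][9-25 FREE]
Op 5: a = realloc(a, 8) -> a = 0; heap: [0-7 ALLOC][8-25 FREE]
Op 6: a = realloc(a, 7) -> a = 0; heap: [0-6 ALLOC][7-25 FREE]
Op 7: c = malloc(7) -> c = 7; heap: [0-6 ALLOC][7-13 ALLOC][14-25 FREE]
free(c): c = 7 -> block [7-13 ALLOC]; mark free, coalesce with adjacent free neighbors -> [0-6 ALLOC][7-25 FREE]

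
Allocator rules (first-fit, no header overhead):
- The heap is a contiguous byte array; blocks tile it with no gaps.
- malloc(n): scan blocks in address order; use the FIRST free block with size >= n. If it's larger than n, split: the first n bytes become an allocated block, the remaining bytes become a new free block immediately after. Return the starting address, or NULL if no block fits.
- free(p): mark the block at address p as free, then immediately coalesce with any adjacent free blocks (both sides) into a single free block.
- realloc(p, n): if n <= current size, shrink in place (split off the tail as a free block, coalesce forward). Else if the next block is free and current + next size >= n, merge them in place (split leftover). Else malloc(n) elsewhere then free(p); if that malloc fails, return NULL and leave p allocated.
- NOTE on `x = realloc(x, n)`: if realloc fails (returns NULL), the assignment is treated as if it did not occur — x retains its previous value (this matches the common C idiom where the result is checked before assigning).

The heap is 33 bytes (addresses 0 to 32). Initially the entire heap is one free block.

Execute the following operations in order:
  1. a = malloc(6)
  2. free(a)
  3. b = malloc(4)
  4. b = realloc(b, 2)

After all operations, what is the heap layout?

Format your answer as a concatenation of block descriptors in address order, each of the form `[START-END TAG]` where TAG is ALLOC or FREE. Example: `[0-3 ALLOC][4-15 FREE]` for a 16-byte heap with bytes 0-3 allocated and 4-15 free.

Answer: [0-1 ALLOC][2-32 FREE]

Derivation:
Op 1: a = malloc(6) -> a = 0; heap: [0-5 ALLOC][6-32 FREE]
Op 2: free(a) -> (freed a); heap: [0-32 FREE]
Op 3: b = malloc(4) -> b = 0; heap: [0-3 ALLOC][4-32 FREE]
Op 4: b = realloc(b, 2) -> b = 0; heap: [0-1 ALLOC][2-32 FREE]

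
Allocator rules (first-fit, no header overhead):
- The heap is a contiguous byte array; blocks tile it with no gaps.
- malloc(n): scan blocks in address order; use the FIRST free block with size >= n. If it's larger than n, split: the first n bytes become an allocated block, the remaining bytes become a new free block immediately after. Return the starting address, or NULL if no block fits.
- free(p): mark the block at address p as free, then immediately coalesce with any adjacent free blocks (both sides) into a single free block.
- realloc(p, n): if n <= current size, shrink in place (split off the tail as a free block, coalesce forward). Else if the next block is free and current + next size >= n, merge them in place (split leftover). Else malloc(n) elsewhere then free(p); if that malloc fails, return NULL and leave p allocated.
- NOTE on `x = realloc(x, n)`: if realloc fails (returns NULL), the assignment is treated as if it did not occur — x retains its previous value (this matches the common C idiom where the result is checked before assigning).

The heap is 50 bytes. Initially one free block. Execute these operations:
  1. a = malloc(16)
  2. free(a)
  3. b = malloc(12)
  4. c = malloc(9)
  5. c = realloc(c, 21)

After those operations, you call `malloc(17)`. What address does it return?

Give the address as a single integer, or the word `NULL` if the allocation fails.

Answer: 33

Derivation:
Op 1: a = malloc(16) -> a = 0; heap: [0-15 ALLOC][16-49 FREE]
Op 2: free(a) -> (freed a); heap: [0-49 FREE]
Op 3: b = malloc(12) -> b = 0; heap: [0-11 ALLOC][12-49 FREE]
Op 4: c = malloc(9) -> c = 12; heap: [0-11 ALLOC][12-20 ALLOC][21-49 FREE]
Op 5: c = realloc(c, 21) -> c = 12; heap: [0-11 ALLOC][12-32 ALLOC][33-49 FREE]
malloc(17): first-fit scan over [0-11 ALLOC][12-32 ALLOC][33-49 FREE] -> 33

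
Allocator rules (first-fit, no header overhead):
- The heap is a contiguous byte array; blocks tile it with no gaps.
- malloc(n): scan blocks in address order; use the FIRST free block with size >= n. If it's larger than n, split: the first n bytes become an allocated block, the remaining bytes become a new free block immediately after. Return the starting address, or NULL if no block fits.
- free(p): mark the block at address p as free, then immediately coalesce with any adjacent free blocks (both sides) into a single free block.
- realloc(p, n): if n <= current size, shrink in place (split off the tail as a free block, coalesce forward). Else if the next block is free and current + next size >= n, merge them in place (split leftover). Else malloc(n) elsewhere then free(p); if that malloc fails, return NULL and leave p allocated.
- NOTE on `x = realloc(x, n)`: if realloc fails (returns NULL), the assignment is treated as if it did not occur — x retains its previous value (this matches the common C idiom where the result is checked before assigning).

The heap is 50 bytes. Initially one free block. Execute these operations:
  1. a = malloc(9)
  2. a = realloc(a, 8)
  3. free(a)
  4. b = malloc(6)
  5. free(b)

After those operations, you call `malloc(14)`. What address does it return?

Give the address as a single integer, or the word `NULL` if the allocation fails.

Answer: 0

Derivation:
Op 1: a = malloc(9) -> a = 0; heap: [0-8 ALLOC][9-49 FREE]
Op 2: a = realloc(a, 8) -> a = 0; heap: [0-7 ALLOC][8-49 FREE]
Op 3: free(a) -> (freed a); heap: [0-49 FREE]
Op 4: b = malloc(6) -> b = 0; heap: [0-5 ALLOC][6-49 FREE]
Op 5: free(b) -> (freed b); heap: [0-49 FREE]
malloc(14): first-fit scan over [0-49 FREE] -> 0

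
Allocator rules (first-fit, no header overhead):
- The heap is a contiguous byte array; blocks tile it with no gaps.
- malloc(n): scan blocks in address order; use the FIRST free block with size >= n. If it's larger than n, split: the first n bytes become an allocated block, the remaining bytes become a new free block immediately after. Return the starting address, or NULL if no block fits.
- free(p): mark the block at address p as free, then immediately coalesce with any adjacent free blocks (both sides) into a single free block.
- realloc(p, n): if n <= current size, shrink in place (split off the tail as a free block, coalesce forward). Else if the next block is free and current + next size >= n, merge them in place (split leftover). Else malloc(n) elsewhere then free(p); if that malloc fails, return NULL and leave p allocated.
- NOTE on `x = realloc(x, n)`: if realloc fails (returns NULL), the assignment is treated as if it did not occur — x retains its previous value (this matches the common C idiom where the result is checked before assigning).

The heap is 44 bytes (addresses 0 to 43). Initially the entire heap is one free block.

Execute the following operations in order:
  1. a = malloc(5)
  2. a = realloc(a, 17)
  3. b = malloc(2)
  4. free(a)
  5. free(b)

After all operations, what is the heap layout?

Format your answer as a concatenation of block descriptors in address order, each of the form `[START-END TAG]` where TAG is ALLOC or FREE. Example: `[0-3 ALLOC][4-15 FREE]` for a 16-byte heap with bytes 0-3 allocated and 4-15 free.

Op 1: a = malloc(5) -> a = 0; heap: [0-4 ALLOC][5-43 FREE]
Op 2: a = realloc(a, 17) -> a = 0; heap: [0-16 ALLOC][17-43 FREE]
Op 3: b = malloc(2) -> b = 17; heap: [0-16 ALLOC][17-18 ALLOC][19-43 FREE]
Op 4: free(a) -> (freed a); heap: [0-16 FREE][17-18 ALLOC][19-43 FREE]
Op 5: free(b) -> (freed b); heap: [0-43 FREE]

Answer: [0-43 FREE]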